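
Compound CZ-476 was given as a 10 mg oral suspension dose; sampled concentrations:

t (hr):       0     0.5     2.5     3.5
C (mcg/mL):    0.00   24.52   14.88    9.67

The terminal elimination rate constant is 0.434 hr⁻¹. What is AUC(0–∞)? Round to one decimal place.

AUC = 80.1 mcg/mL·hr

Trapezoidal AUC_0→3.5:
  [0→0.5]: (0.00+24.52)/2 × 0.5 = 6.13
  [0.5→2.5]: (24.52+14.88)/2 × 2 = 39.4
  [2.5→3.5]: (14.88+9.67)/2 × 1 = 12.275
  Sum = 57.805 mcg/mL·hr
Extrapolated tail: C_last / k_e = 9.67 / 0.434 = 22.281
AUC_0→∞ = 57.805 + 22.281 = 80.086 mcg/mL·hr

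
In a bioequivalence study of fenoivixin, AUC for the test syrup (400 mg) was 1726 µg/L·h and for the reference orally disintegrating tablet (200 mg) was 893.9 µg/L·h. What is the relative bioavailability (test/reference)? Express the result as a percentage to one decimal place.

F_rel = (AUC_test/D_test) / (AUC_ref/D_ref)
      = (1726/400) / (893.9/200)
      = 4.315 / 4.4695 = 0.9654 = 96.54%

F_rel = 96.5%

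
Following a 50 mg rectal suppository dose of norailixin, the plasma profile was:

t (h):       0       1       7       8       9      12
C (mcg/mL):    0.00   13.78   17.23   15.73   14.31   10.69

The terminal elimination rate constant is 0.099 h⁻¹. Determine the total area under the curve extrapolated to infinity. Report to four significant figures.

Trapezoidal AUC_0→12:
  [0→1]: (0.00+13.78)/2 × 1 = 6.89
  [1→7]: (13.78+17.23)/2 × 6 = 93.03
  [7→8]: (17.23+15.73)/2 × 1 = 16.48
  [8→9]: (15.73+14.31)/2 × 1 = 15.02
  [9→12]: (14.31+10.69)/2 × 3 = 37.5
  Sum = 168.92 mcg/mL·h
Extrapolated tail: C_last / k_e = 10.69 / 0.099 = 107.980
AUC_0→∞ = 168.92 + 107.980 = 276.9 mcg/mL·h

AUC = 276.9 mcg/mL·h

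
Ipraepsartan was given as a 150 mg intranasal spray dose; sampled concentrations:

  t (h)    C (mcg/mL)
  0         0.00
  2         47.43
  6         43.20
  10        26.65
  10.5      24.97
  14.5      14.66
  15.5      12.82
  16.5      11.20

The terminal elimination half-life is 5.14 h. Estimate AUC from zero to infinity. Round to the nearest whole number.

Trapezoidal AUC_0→16.5:
  [0→2]: (0.00+47.43)/2 × 2 = 47.43
  [2→6]: (47.43+43.20)/2 × 4 = 181.26
  [6→10]: (43.20+26.65)/2 × 4 = 139.7
  [10→10.5]: (26.65+24.97)/2 × 0.5 = 12.905
  [10.5→14.5]: (24.97+14.66)/2 × 4 = 79.26
  [14.5→15.5]: (14.66+12.82)/2 × 1 = 13.74
  [15.5→16.5]: (12.82+11.20)/2 × 1 = 12.01
  Sum = 486.305 mcg/mL·h
k_e = ln2 / t½ = 0.693147 / 5.14 = 0.1349 h^-1
Extrapolated tail: C_last / k_e = 11.20 / 0.1349 = 83.024
AUC_0→∞ = 486.305 + 83.024 = 569.329 mcg/mL·h

AUC = 569 mcg/mL·h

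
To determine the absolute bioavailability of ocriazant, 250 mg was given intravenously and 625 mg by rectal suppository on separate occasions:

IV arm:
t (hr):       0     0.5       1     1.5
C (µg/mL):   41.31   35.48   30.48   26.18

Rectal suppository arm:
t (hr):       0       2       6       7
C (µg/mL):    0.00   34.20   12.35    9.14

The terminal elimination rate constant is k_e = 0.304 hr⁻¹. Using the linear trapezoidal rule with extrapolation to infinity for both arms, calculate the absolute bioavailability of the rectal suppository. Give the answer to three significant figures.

F = 0.495

Trapezoidal AUC_0→1.5 (IV):
  [0→0.5]: (41.31+35.48)/2 × 0.5 = 19.1975
  [0.5→1]: (35.48+30.48)/2 × 0.5 = 16.49
  [1→1.5]: (30.48+26.18)/2 × 0.5 = 14.165
  Sum = 49.8525 µg/mL·hr
IV tail: 26.18/0.304 = 86.118; AUC_iv,0→∞ = 49.8525 + 86.118 = 135.9705 µg/mL·hr
Trapezoidal AUC_0→7 (rectal suppository):
  [0→2]: (0.00+34.20)/2 × 2 = 34.2
  [2→6]: (34.20+12.35)/2 × 4 = 93.1
  [6→7]: (12.35+9.14)/2 × 1 = 10.745
  Sum = 138.045 µg/mL·hr
rectal suppository tail: 9.14/0.304 = 30.066; AUC_ev,0→∞ = 138.045 + 30.066 = 168.111 µg/mL·hr
F = (AUC_ev/D_ev)/(AUC_iv/D_iv) = (168.111/625)/(135.9705/250) = 0.2689776/0.543882 = 0.4946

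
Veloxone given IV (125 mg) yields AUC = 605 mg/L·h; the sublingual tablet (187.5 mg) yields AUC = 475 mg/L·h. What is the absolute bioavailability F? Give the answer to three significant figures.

F = (AUC_ev / D_ev) / (AUC_iv / D_iv)
  = (475/187.5) / (605/125)
  = 2.53333 / 4.84 = 0.5234

F = 0.523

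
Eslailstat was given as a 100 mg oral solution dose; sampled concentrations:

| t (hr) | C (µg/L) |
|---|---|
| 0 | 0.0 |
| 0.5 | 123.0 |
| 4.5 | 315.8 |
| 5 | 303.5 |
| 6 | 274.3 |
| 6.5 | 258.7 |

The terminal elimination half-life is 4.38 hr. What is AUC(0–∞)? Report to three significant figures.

AUC = 3120 µg/L·hr

Trapezoidal AUC_0→6.5:
  [0→0.5]: (0.0+123.0)/2 × 0.5 = 30.75
  [0.5→4.5]: (123.0+315.8)/2 × 4 = 877.6
  [4.5→5]: (315.8+303.5)/2 × 0.5 = 154.825
  [5→6]: (303.5+274.3)/2 × 1 = 288.9
  [6→6.5]: (274.3+258.7)/2 × 0.5 = 133.25
  Sum = 1485.325 µg/L·hr
k_e = ln2 / t½ = 0.693147 / 4.38 = 0.1583 hr^-1
Extrapolated tail: C_last / k_e = 258.7 / 0.1583 = 1634.239
AUC_0→∞ = 1485.325 + 1634.239 = 3119.564 µg/L·hr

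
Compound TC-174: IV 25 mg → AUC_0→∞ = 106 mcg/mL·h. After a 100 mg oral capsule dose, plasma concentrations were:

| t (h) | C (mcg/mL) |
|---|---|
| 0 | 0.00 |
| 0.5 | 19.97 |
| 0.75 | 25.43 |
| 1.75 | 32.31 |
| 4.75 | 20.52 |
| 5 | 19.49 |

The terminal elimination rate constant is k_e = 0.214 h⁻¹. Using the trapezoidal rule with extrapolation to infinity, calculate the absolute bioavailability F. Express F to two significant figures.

F = 0.51

Trapezoidal AUC_0→5 (oral capsule):
  [0→0.5]: (0.00+19.97)/2 × 0.5 = 4.9925
  [0.5→0.75]: (19.97+25.43)/2 × 0.25 = 5.675
  [0.75→1.75]: (25.43+32.31)/2 × 1 = 28.87
  [1.75→4.75]: (32.31+20.52)/2 × 3 = 79.245
  [4.75→5]: (20.52+19.49)/2 × 0.25 = 5.00125
  Sum = 123.78375 mcg/mL·h
Tail: C_last/k_e = 19.49/0.214 = 91.075
AUC_0→∞ (oral capsule) = 123.78375 + 91.075 = 214.85875 mcg/mL·h
F = (AUC_ev/D_ev)/(AUC_iv/D_iv) = (214.85875/100)/(106/25) = 2.1485875/4.24 = 0.5067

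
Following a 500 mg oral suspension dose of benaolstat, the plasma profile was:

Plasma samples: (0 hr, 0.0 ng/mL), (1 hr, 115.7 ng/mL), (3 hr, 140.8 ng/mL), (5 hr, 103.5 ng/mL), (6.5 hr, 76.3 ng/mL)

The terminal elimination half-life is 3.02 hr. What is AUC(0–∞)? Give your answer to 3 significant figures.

AUC = 1030 ng/mL·hr

Trapezoidal AUC_0→6.5:
  [0→1]: (0.0+115.7)/2 × 1 = 57.85
  [1→3]: (115.7+140.8)/2 × 2 = 256.5
  [3→5]: (140.8+103.5)/2 × 2 = 244.3
  [5→6.5]: (103.5+76.3)/2 × 1.5 = 134.85
  Sum = 693.5 ng/mL·hr
k_e = ln2 / t½ = 0.693147 / 3.02 = 0.2295 hr^-1
Extrapolated tail: C_last / k_e = 76.3 / 0.2295 = 332.462
AUC_0→∞ = 693.5 + 332.462 = 1025.962 ng/mL·hr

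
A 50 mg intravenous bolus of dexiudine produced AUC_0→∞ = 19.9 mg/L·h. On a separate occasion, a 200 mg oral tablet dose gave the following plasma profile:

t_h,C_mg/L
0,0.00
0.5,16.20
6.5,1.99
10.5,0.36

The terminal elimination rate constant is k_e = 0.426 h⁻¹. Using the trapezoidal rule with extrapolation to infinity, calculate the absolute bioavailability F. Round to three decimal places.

F = 0.806

Trapezoidal AUC_0→10.5 (oral tablet):
  [0→0.5]: (0.00+16.20)/2 × 0.5 = 4.05
  [0.5→6.5]: (16.20+1.99)/2 × 6 = 54.57
  [6.5→10.5]: (1.99+0.36)/2 × 4 = 4.7
  Sum = 63.32 mg/L·h
Tail: C_last/k_e = 0.36/0.426 = 0.845
AUC_0→∞ (oral tablet) = 63.32 + 0.845 = 64.165 mg/L·h
F = (AUC_ev/D_ev)/(AUC_iv/D_iv) = (64.165/200)/(19.9/50) = 0.320825/0.398 = 0.8061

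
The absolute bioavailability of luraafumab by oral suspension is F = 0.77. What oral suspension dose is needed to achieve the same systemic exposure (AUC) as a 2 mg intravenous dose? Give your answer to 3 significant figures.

For equal systemic exposure: F × D_ev = D_iv
D_ev = D_iv / F = 2 / 0.77 = 2.5974 mg

D_oral = 2.60 mg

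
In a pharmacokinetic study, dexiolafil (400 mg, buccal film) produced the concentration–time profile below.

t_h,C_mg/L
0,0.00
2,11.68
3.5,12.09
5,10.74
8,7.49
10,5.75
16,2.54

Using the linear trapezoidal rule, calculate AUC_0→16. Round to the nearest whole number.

Trapezoidal AUC_0→16:
  [0→2]: (0.00+11.68)/2 × 2 = 11.68
  [2→3.5]: (11.68+12.09)/2 × 1.5 = 17.8275
  [3.5→5]: (12.09+10.74)/2 × 1.5 = 17.1225
  [5→8]: (10.74+7.49)/2 × 3 = 27.345
  [8→10]: (7.49+5.75)/2 × 2 = 13.24
  [10→16]: (5.75+2.54)/2 × 6 = 24.87
  Sum = 112.085 mg/L·h

AUC = 112 mg/L·h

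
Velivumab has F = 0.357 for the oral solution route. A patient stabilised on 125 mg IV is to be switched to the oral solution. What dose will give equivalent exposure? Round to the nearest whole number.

D_oral = 350 mg

For equal systemic exposure: F × D_ev = D_iv
D_ev = D_iv / F = 125 / 0.357 = 350.14 mg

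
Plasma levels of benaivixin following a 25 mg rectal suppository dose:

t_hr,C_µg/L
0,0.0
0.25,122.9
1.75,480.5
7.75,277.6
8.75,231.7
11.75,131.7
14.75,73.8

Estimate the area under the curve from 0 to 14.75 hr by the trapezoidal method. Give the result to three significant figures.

Trapezoidal AUC_0→14.75:
  [0→0.25]: (0.0+122.9)/2 × 0.25 = 15.3625
  [0.25→1.75]: (122.9+480.5)/2 × 1.5 = 452.55
  [1.75→7.75]: (480.5+277.6)/2 × 6 = 2274.3
  [7.75→8.75]: (277.6+231.7)/2 × 1 = 254.65
  [8.75→11.75]: (231.7+131.7)/2 × 3 = 545.1
  [11.75→14.75]: (131.7+73.8)/2 × 3 = 308.25
  Sum = 3850.2125 µg/L·hr

AUC = 3850 µg/L·hr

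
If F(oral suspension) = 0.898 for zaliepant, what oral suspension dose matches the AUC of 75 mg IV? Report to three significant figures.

D_oral = 83.5 mg

For equal systemic exposure: F × D_ev = D_iv
D_ev = D_iv / F = 75 / 0.898 = 83.5189 mg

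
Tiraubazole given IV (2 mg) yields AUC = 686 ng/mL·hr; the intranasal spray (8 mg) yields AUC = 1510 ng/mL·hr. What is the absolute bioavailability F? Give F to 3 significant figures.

F = 0.550

F = (AUC_ev / D_ev) / (AUC_iv / D_iv)
  = (1510/8) / (686/2)
  = 188.75 / 343 = 0.5503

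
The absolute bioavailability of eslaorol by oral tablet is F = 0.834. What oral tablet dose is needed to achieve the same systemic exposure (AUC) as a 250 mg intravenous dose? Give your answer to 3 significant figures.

D_oral = 300 mg

For equal systemic exposure: F × D_ev = D_iv
D_ev = D_iv / F = 250 / 0.834 = 299.76 mg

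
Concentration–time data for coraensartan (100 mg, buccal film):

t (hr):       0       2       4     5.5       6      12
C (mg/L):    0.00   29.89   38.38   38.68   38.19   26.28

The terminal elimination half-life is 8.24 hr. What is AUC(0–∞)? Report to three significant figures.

Trapezoidal AUC_0→12:
  [0→2]: (0.00+29.89)/2 × 2 = 29.89
  [2→4]: (29.89+38.38)/2 × 2 = 68.27
  [4→5.5]: (38.38+38.68)/2 × 1.5 = 57.795
  [5.5→6]: (38.68+38.19)/2 × 0.5 = 19.2175
  [6→12]: (38.19+26.28)/2 × 6 = 193.41
  Sum = 368.5825 mg/L·hr
k_e = ln2 / t½ = 0.693147 / 8.24 = 0.0841 hr^-1
Extrapolated tail: C_last / k_e = 26.28 / 0.0841 = 312.485
AUC_0→∞ = 368.5825 + 312.485 = 681.0675 mg/L·hr

AUC = 681 mg/L·hr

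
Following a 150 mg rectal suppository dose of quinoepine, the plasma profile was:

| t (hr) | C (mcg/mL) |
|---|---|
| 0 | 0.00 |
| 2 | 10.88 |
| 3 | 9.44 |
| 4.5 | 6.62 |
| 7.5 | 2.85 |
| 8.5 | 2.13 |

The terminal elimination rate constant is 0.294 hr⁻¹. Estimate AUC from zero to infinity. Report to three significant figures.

Trapezoidal AUC_0→8.5:
  [0→2]: (0.00+10.88)/2 × 2 = 10.88
  [2→3]: (10.88+9.44)/2 × 1 = 10.16
  [3→4.5]: (9.44+6.62)/2 × 1.5 = 12.045
  [4.5→7.5]: (6.62+2.85)/2 × 3 = 14.205
  [7.5→8.5]: (2.85+2.13)/2 × 1 = 2.49
  Sum = 49.78 mcg/mL·hr
Extrapolated tail: C_last / k_e = 2.13 / 0.294 = 7.245
AUC_0→∞ = 49.78 + 7.245 = 57.025 mcg/mL·hr

AUC = 57.0 mcg/mL·hr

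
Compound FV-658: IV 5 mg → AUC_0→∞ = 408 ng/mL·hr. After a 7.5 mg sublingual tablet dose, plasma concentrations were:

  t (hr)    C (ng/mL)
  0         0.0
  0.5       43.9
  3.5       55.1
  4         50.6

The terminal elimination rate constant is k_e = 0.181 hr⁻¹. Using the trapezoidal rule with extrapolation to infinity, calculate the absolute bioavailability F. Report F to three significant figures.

Trapezoidal AUC_0→4 (sublingual tablet):
  [0→0.5]: (0.0+43.9)/2 × 0.5 = 10.975
  [0.5→3.5]: (43.9+55.1)/2 × 3 = 148.5
  [3.5→4]: (55.1+50.6)/2 × 0.5 = 26.425
  Sum = 185.9 ng/mL·hr
Tail: C_last/k_e = 50.6/0.181 = 279.558
AUC_0→∞ (sublingual tablet) = 185.9 + 279.558 = 465.458 ng/mL·hr
F = (AUC_ev/D_ev)/(AUC_iv/D_iv) = (465.458/7.5)/(408/5) = 62.0611/81.6 = 0.7606

F = 0.761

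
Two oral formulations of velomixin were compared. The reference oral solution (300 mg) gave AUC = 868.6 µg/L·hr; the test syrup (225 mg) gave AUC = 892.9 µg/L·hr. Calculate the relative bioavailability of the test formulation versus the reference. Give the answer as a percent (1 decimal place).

F_rel = (AUC_test/D_test) / (AUC_ref/D_ref)
      = (892.9/225) / (868.6/300)
      = 3.96844 / 2.89533 = 1.3706 = 137.06%

F_rel = 137.1%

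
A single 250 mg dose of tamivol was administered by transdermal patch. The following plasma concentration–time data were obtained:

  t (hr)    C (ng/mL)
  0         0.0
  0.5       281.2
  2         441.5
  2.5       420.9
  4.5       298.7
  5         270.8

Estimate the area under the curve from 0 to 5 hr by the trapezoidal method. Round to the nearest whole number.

Trapezoidal AUC_0→5:
  [0→0.5]: (0.0+281.2)/2 × 0.5 = 70.3
  [0.5→2]: (281.2+441.5)/2 × 1.5 = 542.025
  [2→2.5]: (441.5+420.9)/2 × 0.5 = 215.6
  [2.5→4.5]: (420.9+298.7)/2 × 2 = 719.6
  [4.5→5]: (298.7+270.8)/2 × 0.5 = 142.375
  Sum = 1689.9 ng/mL·hr

AUC = 1690 ng/mL·hr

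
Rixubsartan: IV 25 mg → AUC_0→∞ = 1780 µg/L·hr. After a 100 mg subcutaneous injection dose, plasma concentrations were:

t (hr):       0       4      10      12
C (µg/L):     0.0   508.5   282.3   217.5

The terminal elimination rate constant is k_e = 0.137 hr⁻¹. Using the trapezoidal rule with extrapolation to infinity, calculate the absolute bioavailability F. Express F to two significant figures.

Trapezoidal AUC_0→12 (subcutaneous injection):
  [0→4]: (0.0+508.5)/2 × 4 = 1017.0
  [4→10]: (508.5+282.3)/2 × 6 = 2372.4
  [10→12]: (282.3+217.5)/2 × 2 = 499.8
  Sum = 3889.2 µg/L·hr
Tail: C_last/k_e = 217.5/0.137 = 1587.591
AUC_0→∞ (subcutaneous injection) = 3889.2 + 1587.591 = 5476.791 µg/L·hr
F = (AUC_ev/D_ev)/(AUC_iv/D_iv) = (5476.791/100)/(1780/25) = 54.76791/71.2 = 0.7692

F = 0.77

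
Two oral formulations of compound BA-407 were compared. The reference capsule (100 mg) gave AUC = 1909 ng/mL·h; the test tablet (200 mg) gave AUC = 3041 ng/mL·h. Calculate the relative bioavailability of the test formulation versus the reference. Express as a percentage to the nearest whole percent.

F_rel = (AUC_test/D_test) / (AUC_ref/D_ref)
      = (3041/200) / (1909/100)
      = 15.205 / 19.09 = 0.7965 = 79.65%

F_rel = 80%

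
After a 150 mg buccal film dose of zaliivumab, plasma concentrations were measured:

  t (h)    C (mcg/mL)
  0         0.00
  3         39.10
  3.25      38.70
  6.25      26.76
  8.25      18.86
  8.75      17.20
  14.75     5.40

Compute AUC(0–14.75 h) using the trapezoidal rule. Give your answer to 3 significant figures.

AUC = 289 mcg/mL·h

Trapezoidal AUC_0→14.75:
  [0→3]: (0.00+39.10)/2 × 3 = 58.65
  [3→3.25]: (39.10+38.70)/2 × 0.25 = 9.725
  [3.25→6.25]: (38.70+26.76)/2 × 3 = 98.19
  [6.25→8.25]: (26.76+18.86)/2 × 2 = 45.62
  [8.25→8.75]: (18.86+17.20)/2 × 0.5 = 9.015
  [8.75→14.75]: (17.20+5.40)/2 × 6 = 67.8
  Sum = 289.0 mcg/mL·h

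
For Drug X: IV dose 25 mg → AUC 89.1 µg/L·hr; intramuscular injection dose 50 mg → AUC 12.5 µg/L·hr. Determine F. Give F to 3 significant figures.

F = (AUC_ev / D_ev) / (AUC_iv / D_iv)
  = (12.5/50) / (89.1/25)
  = 0.25 / 3.564 = 0.0701

F = 0.0701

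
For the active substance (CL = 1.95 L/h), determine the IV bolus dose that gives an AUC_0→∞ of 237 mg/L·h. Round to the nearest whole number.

Dose = 462 mg

Dose_iv = CL × AUC_0→∞
     = 1.95 × 237 = 462.15 mg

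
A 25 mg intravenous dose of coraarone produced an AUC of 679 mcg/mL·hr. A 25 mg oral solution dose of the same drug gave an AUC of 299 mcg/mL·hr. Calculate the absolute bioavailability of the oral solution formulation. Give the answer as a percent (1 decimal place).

F = (AUC_ev / D_ev) / (AUC_iv / D_iv)
  = (299/25) / (679/25)
  = 11.96 / 27.16 = 0.4404
  = 44.04%

F = 44.0%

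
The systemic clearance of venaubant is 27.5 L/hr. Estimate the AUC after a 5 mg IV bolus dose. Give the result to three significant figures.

AUC_0→∞ = Dose_iv / CL
        = 5 / 27.5 = 0.181818 mg/L·hr

AUC = 0.182 mg/L·hr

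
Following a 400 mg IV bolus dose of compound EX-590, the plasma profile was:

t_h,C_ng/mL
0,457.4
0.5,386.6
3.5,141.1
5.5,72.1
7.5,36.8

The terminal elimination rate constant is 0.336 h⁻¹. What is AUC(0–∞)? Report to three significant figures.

Trapezoidal AUC_0→7.5:
  [0→0.5]: (457.4+386.6)/2 × 0.5 = 211.0
  [0.5→3.5]: (386.6+141.1)/2 × 3 = 791.55
  [3.5→5.5]: (141.1+72.1)/2 × 2 = 213.2
  [5.5→7.5]: (72.1+36.8)/2 × 2 = 108.9
  Sum = 1324.65 ng/mL·h
Extrapolated tail: C_last / k_e = 36.8 / 0.336 = 109.524
AUC_0→∞ = 1324.65 + 109.524 = 1434.174 ng/mL·h

AUC = 1430 ng/mL·h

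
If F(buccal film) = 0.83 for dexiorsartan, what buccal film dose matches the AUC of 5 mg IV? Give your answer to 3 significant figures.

For equal systemic exposure: F × D_ev = D_iv
D_ev = D_iv / F = 5 / 0.83 = 6.0241 mg

D_buccal = 6.02 mg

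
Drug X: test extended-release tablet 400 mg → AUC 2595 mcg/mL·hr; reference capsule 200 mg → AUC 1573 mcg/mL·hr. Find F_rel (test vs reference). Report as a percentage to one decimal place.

F_rel = 82.5%

F_rel = (AUC_test/D_test) / (AUC_ref/D_ref)
      = (2595/400) / (1573/200)
      = 6.4875 / 7.865 = 0.8249 = 82.49%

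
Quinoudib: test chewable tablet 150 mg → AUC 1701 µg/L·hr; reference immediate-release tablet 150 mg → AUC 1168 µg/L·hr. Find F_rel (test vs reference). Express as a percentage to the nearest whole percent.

F_rel = (AUC_test/D_test) / (AUC_ref/D_ref)
      = (1701/150) / (1168/150)
      = 11.34 / 7.78667 = 1.4563 = 145.63%

F_rel = 146%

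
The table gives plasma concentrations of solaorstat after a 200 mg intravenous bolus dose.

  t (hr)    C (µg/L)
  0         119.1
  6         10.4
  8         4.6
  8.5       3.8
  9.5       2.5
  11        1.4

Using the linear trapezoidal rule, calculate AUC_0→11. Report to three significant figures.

Trapezoidal AUC_0→11:
  [0→6]: (119.1+10.4)/2 × 6 = 388.5
  [6→8]: (10.4+4.6)/2 × 2 = 15.0
  [8→8.5]: (4.6+3.8)/2 × 0.5 = 2.1
  [8.5→9.5]: (3.8+2.5)/2 × 1 = 3.15
  [9.5→11]: (2.5+1.4)/2 × 1.5 = 2.925
  Sum = 411.675 µg/L·hr

AUC = 412 µg/L·hr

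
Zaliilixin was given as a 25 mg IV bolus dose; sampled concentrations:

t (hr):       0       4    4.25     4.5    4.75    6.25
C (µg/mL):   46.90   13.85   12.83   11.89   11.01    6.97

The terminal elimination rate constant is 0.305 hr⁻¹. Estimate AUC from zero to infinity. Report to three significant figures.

AUC = 167 µg/mL·hr

Trapezoidal AUC_0→6.25:
  [0→4]: (46.90+13.85)/2 × 4 = 121.5
  [4→4.25]: (13.85+12.83)/2 × 0.25 = 3.335
  [4.25→4.5]: (12.83+11.89)/2 × 0.25 = 3.09
  [4.5→4.75]: (11.89+11.01)/2 × 0.25 = 2.8625
  [4.75→6.25]: (11.01+6.97)/2 × 1.5 = 13.485
  Sum = 144.2725 µg/mL·hr
Extrapolated tail: C_last / k_e = 6.97 / 0.305 = 22.852
AUC_0→∞ = 144.2725 + 22.852 = 167.1245 µg/mL·hr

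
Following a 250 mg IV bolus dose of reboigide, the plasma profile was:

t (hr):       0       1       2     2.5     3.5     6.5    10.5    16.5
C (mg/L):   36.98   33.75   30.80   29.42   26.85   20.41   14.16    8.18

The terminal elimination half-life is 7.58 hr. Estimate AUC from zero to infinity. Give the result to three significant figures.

AUC = 407 mg/L·hr

Trapezoidal AUC_0→16.5:
  [0→1]: (36.98+33.75)/2 × 1 = 35.365
  [1→2]: (33.75+30.80)/2 × 1 = 32.275
  [2→2.5]: (30.80+29.42)/2 × 0.5 = 15.055
  [2.5→3.5]: (29.42+26.85)/2 × 1 = 28.135
  [3.5→6.5]: (26.85+20.41)/2 × 3 = 70.89
  [6.5→10.5]: (20.41+14.16)/2 × 4 = 69.14
  [10.5→16.5]: (14.16+8.18)/2 × 6 = 67.02
  Sum = 317.88 mg/L·hr
k_e = ln2 / t½ = 0.693147 / 7.58 = 0.0914 hr^-1
Extrapolated tail: C_last / k_e = 8.18 / 0.0914 = 89.497
AUC_0→∞ = 317.88 + 89.497 = 407.377 mg/L·hr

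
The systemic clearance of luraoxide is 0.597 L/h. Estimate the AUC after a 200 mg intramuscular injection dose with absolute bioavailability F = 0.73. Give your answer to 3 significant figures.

AUC = 245 mg/L·h

AUC_0→∞ = F × Dose / CL
        = 0.73 × 200 / 0.597 = 244.556 mg/L·h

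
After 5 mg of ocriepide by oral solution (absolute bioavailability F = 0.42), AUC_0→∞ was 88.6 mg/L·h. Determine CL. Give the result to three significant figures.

CL = F × Dose / AUC_0→∞
   = 0.42 × 5 / 88.6 = 0.023702 L/h

CL = 0.0237 L/h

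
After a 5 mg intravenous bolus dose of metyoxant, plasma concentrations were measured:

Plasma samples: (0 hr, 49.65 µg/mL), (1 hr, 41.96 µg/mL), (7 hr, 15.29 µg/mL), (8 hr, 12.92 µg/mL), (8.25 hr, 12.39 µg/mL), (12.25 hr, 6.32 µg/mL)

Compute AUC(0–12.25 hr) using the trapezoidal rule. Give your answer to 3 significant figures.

AUC = 272 µg/mL·hr

Trapezoidal AUC_0→12.25:
  [0→1]: (49.65+41.96)/2 × 1 = 45.805
  [1→7]: (41.96+15.29)/2 × 6 = 171.75
  [7→8]: (15.29+12.92)/2 × 1 = 14.105
  [8→8.25]: (12.92+12.39)/2 × 0.25 = 3.16375
  [8.25→12.25]: (12.39+6.32)/2 × 4 = 37.42
  Sum = 272.24375 µg/mL·hr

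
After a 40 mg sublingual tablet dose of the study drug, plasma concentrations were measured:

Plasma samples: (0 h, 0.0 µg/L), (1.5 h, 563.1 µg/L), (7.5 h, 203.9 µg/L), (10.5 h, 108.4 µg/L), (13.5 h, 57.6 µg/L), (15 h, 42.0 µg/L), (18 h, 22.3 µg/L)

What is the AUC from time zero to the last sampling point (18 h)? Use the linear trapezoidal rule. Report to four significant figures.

Trapezoidal AUC_0→18:
  [0→1.5]: (0.0+563.1)/2 × 1.5 = 422.325
  [1.5→7.5]: (563.1+203.9)/2 × 6 = 2301.0
  [7.5→10.5]: (203.9+108.4)/2 × 3 = 468.45
  [10.5→13.5]: (108.4+57.6)/2 × 3 = 249.0
  [13.5→15]: (57.6+42.0)/2 × 1.5 = 74.7
  [15→18]: (42.0+22.3)/2 × 3 = 96.45
  Sum = 3611.925 µg/L·h

AUC = 3612 µg/L·h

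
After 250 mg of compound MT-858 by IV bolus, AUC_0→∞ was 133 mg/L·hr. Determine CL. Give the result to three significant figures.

CL = 1.88 L/hr

CL = Dose_iv / AUC_0→∞
   = 250 / 133 = 1.8797 L/hr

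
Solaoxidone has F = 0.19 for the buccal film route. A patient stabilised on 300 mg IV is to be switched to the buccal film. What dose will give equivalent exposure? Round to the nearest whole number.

For equal systemic exposure: F × D_ev = D_iv
D_ev = D_iv / F = 300 / 0.19 = 1578.95 mg

D_buccal = 1579 mg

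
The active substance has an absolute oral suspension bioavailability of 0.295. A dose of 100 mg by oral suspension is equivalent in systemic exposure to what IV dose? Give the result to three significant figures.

Systemic exposure from an extravascular dose = F × D_ev, so the equivalent IV dose is F × D_ev.
D_iv = F × D_ev = 0.295 × 100 = 29.5 mg

D_iv = 29.5 mg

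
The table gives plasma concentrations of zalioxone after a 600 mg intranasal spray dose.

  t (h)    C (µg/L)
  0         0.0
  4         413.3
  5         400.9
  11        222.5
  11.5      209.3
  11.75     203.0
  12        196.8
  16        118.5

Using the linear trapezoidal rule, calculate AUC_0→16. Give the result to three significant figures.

Trapezoidal AUC_0→16:
  [0→4]: (0.0+413.3)/2 × 4 = 826.6
  [4→5]: (413.3+400.9)/2 × 1 = 407.1
  [5→11]: (400.9+222.5)/2 × 6 = 1870.2
  [11→11.5]: (222.5+209.3)/2 × 0.5 = 107.95
  [11.5→11.75]: (209.3+203.0)/2 × 0.25 = 51.5375
  [11.75→12]: (203.0+196.8)/2 × 0.25 = 49.975
  [12→16]: (196.8+118.5)/2 × 4 = 630.6
  Sum = 3943.9625 µg/L·h

AUC = 3940 µg/L·h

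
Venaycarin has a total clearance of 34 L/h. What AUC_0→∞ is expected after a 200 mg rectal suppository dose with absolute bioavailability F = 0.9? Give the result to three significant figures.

AUC = 5.29 mg/L·h

AUC_0→∞ = F × Dose / CL
        = 0.9 × 200 / 34 = 5.29412 mg/L·h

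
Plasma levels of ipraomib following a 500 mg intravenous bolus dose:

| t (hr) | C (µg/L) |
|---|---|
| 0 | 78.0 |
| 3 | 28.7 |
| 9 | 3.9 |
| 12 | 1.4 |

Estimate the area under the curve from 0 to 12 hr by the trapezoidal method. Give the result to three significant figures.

AUC = 266 µg/L·hr

Trapezoidal AUC_0→12:
  [0→3]: (78.0+28.7)/2 × 3 = 160.05
  [3→9]: (28.7+3.9)/2 × 6 = 97.8
  [9→12]: (3.9+1.4)/2 × 3 = 7.95
  Sum = 265.8 µg/L·hr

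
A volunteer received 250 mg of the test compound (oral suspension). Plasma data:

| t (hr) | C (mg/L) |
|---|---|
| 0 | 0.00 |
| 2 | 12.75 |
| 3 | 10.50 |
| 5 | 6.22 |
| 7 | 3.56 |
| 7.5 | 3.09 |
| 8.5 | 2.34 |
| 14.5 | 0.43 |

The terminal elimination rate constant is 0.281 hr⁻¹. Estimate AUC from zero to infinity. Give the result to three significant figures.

Trapezoidal AUC_0→14.5:
  [0→2]: (0.00+12.75)/2 × 2 = 12.75
  [2→3]: (12.75+10.50)/2 × 1 = 11.625
  [3→5]: (10.50+6.22)/2 × 2 = 16.72
  [5→7]: (6.22+3.56)/2 × 2 = 9.78
  [7→7.5]: (3.56+3.09)/2 × 0.5 = 1.6625
  [7.5→8.5]: (3.09+2.34)/2 × 1 = 2.715
  [8.5→14.5]: (2.34+0.43)/2 × 6 = 8.31
  Sum = 63.5625 mg/L·hr
Extrapolated tail: C_last / k_e = 0.43 / 0.281 = 1.530
AUC_0→∞ = 63.5625 + 1.530 = 65.0925 mg/L·hr

AUC = 65.1 mg/L·hr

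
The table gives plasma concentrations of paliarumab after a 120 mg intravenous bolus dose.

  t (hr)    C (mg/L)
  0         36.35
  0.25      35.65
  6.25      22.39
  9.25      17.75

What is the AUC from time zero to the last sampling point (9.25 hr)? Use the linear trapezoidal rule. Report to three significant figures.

Trapezoidal AUC_0→9.25:
  [0→0.25]: (36.35+35.65)/2 × 0.25 = 9.0
  [0.25→6.25]: (35.65+22.39)/2 × 6 = 174.12
  [6.25→9.25]: (22.39+17.75)/2 × 3 = 60.21
  Sum = 243.33 mg/L·hr

AUC = 243 mg/L·hr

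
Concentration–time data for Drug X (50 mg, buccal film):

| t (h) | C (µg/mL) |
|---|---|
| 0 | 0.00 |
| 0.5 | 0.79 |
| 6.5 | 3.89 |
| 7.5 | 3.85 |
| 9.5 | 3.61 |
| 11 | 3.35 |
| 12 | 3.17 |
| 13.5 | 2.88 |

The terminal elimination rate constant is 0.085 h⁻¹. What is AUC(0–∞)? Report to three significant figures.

Trapezoidal AUC_0→13.5:
  [0→0.5]: (0.00+0.79)/2 × 0.5 = 0.1975
  [0.5→6.5]: (0.79+3.89)/2 × 6 = 14.04
  [6.5→7.5]: (3.89+3.85)/2 × 1 = 3.87
  [7.5→9.5]: (3.85+3.61)/2 × 2 = 7.46
  [9.5→11]: (3.61+3.35)/2 × 1.5 = 5.22
  [11→12]: (3.35+3.17)/2 × 1 = 3.26
  [12→13.5]: (3.17+2.88)/2 × 1.5 = 4.5375
  Sum = 38.585 µg/mL·h
Extrapolated tail: C_last / k_e = 2.88 / 0.085 = 33.882
AUC_0→∞ = 38.585 + 33.882 = 72.467 µg/mL·h

AUC = 72.5 µg/mL·h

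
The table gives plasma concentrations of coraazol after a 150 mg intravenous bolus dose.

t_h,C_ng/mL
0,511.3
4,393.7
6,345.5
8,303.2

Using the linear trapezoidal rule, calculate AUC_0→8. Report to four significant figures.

Trapezoidal AUC_0→8:
  [0→4]: (511.3+393.7)/2 × 4 = 1810.0
  [4→6]: (393.7+345.5)/2 × 2 = 739.2
  [6→8]: (345.5+303.2)/2 × 2 = 648.7
  Sum = 3197.9 ng/mL·h

AUC = 3198 ng/mL·h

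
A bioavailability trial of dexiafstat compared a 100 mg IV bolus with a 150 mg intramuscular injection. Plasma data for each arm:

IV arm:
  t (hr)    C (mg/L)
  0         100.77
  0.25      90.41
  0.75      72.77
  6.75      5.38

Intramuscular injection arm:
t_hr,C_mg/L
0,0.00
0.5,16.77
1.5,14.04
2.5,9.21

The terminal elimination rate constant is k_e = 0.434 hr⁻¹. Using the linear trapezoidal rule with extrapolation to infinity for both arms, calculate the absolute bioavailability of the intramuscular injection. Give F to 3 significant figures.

F = 0.112

Trapezoidal AUC_0→6.75 (IV):
  [0→0.25]: (100.77+90.41)/2 × 0.25 = 23.8975
  [0.25→0.75]: (90.41+72.77)/2 × 0.5 = 40.795
  [0.75→6.75]: (72.77+5.38)/2 × 6 = 234.45
  Sum = 299.1425 mg/L·hr
IV tail: 5.38/0.434 = 12.396; AUC_iv,0→∞ = 299.1425 + 12.396 = 311.5385 mg/L·hr
Trapezoidal AUC_0→2.5 (intramuscular injection):
  [0→0.5]: (0.00+16.77)/2 × 0.5 = 4.1925
  [0.5→1.5]: (16.77+14.04)/2 × 1 = 15.405
  [1.5→2.5]: (14.04+9.21)/2 × 1 = 11.625
  Sum = 31.2225 mg/L·hr
intramuscular injection tail: 9.21/0.434 = 21.221; AUC_ev,0→∞ = 31.2225 + 21.221 = 52.4435 mg/L·hr
F = (AUC_ev/D_ev)/(AUC_iv/D_iv) = (52.4435/150)/(311.5385/100) = 0.349623/3.115385 = 0.1122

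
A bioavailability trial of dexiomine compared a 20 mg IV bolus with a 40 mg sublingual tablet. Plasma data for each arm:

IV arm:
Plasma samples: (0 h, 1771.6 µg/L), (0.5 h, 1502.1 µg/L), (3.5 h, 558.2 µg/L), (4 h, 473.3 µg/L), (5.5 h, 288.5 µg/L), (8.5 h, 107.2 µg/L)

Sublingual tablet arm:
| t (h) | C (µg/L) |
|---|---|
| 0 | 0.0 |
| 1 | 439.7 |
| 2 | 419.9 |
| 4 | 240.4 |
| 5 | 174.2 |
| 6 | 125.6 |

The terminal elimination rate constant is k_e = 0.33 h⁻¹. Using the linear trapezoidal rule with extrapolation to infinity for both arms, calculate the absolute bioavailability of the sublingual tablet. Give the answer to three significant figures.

F = 0.181

Trapezoidal AUC_0→8.5 (IV):
  [0→0.5]: (1771.6+1502.1)/2 × 0.5 = 818.425
  [0.5→3.5]: (1502.1+558.2)/2 × 3 = 3090.45
  [3.5→4]: (558.2+473.3)/2 × 0.5 = 257.875
  [4→5.5]: (473.3+288.5)/2 × 1.5 = 571.35
  [5.5→8.5]: (288.5+107.2)/2 × 3 = 593.55
  Sum = 5331.65 µg/L·h
IV tail: 107.2/0.33 = 324.848; AUC_iv,0→∞ = 5331.65 + 324.848 = 5656.498 µg/L·h
Trapezoidal AUC_0→6 (sublingual tablet):
  [0→1]: (0.0+439.7)/2 × 1 = 219.85
  [1→2]: (439.7+419.9)/2 × 1 = 429.8
  [2→4]: (419.9+240.4)/2 × 2 = 660.3
  [4→5]: (240.4+174.2)/2 × 1 = 207.3
  [5→6]: (174.2+125.6)/2 × 1 = 149.9
  Sum = 1667.15 µg/L·h
sublingual tablet tail: 125.6/0.33 = 380.606; AUC_ev,0→∞ = 1667.15 + 380.606 = 2047.756 µg/L·h
F = (AUC_ev/D_ev)/(AUC_iv/D_iv) = (2047.756/40)/(5656.498/20) = 51.1939/282.8249 = 0.1810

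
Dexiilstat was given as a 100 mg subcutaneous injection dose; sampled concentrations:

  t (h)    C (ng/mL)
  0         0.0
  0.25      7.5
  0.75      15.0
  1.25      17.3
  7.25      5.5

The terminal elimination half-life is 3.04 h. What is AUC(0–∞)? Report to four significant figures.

AUC = 107.2 ng/mL·h

Trapezoidal AUC_0→7.25:
  [0→0.25]: (0.0+7.5)/2 × 0.25 = 0.9375
  [0.25→0.75]: (7.5+15.0)/2 × 0.5 = 5.625
  [0.75→1.25]: (15.0+17.3)/2 × 0.5 = 8.075
  [1.25→7.25]: (17.3+5.5)/2 × 6 = 68.4
  Sum = 83.0375 ng/mL·h
k_e = ln2 / t½ = 0.693147 / 3.04 = 0.2280 h^-1
Extrapolated tail: C_last / k_e = 5.5 / 0.228 = 24.123
AUC_0→∞ = 83.0375 + 24.123 = 107.1605 ng/mL·h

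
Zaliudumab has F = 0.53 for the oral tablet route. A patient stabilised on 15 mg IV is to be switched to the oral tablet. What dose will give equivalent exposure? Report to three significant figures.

D_oral = 28.3 mg

For equal systemic exposure: F × D_ev = D_iv
D_ev = D_iv / F = 15 / 0.53 = 28.3019 mg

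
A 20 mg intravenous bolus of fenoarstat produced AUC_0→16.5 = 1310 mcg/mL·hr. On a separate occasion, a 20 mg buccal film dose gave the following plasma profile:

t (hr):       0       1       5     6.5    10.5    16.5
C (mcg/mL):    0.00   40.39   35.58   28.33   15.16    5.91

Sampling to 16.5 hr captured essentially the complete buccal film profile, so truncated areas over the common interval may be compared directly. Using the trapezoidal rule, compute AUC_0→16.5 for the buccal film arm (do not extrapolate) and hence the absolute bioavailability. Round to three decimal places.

Trapezoidal AUC_0→16.5 (buccal film):
  [0→1]: (0.00+40.39)/2 × 1 = 20.195
  [1→5]: (40.39+35.58)/2 × 4 = 151.94
  [5→6.5]: (35.58+28.33)/2 × 1.5 = 47.9325
  [6.5→10.5]: (28.33+15.16)/2 × 4 = 86.98
  [10.5→16.5]: (15.16+5.91)/2 × 6 = 63.21
  Sum = 370.2575 mcg/mL·hr
F = (AUC_ev/D_ev)/(AUC_iv/D_iv) = (370.2575/20)/(1310/20) = 18.512875/65.5 = 0.2826

F = 0.283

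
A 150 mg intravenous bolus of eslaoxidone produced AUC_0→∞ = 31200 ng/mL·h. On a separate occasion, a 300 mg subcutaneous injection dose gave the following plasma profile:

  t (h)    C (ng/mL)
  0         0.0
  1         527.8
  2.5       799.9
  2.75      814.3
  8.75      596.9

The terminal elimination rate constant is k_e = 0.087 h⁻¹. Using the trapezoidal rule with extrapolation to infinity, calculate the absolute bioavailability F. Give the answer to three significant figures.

F = 0.201

Trapezoidal AUC_0→8.75 (subcutaneous injection):
  [0→1]: (0.0+527.8)/2 × 1 = 263.9
  [1→2.5]: (527.8+799.9)/2 × 1.5 = 995.775
  [2.5→2.75]: (799.9+814.3)/2 × 0.25 = 201.775
  [2.75→8.75]: (814.3+596.9)/2 × 6 = 4233.6
  Sum = 5695.05 ng/mL·h
Tail: C_last/k_e = 596.9/0.087 = 6860.920
AUC_0→∞ (subcutaneous injection) = 5695.05 + 6860.920 = 12555.97 ng/mL·h
F = (AUC_ev/D_ev)/(AUC_iv/D_iv) = (12555.97/300)/(31200/150) = 41.8532/208 = 0.2012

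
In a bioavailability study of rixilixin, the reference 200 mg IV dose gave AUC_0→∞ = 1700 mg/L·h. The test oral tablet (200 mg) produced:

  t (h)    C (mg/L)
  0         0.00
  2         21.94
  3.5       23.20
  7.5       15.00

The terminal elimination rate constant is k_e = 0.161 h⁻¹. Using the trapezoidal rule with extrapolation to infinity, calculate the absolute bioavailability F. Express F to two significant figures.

Trapezoidal AUC_0→7.5 (oral tablet):
  [0→2]: (0.00+21.94)/2 × 2 = 21.94
  [2→3.5]: (21.94+23.20)/2 × 1.5 = 33.855
  [3.5→7.5]: (23.20+15.00)/2 × 4 = 76.4
  Sum = 132.195 mg/L·h
Tail: C_last/k_e = 15.00/0.161 = 93.168
AUC_0→∞ (oral tablet) = 132.195 + 93.168 = 225.363 mg/L·h
F = (AUC_ev/D_ev)/(AUC_iv/D_iv) = (225.363/200)/(1700/200) = 1.126815/8.5 = 0.1326

F = 0.13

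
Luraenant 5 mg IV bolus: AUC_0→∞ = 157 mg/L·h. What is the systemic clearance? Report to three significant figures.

CL = 0.0318 L/h

CL = Dose_iv / AUC_0→∞
   = 5 / 157 = 0.0318471 L/h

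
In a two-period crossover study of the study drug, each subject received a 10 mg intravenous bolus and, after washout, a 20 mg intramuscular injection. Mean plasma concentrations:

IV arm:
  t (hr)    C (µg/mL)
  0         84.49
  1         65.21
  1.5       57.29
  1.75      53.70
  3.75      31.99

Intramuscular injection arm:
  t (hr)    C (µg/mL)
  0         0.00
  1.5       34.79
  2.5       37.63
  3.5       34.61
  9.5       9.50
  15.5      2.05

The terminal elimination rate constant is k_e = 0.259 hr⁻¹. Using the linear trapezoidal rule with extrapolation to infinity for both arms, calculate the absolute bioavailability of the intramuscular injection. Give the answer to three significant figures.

Trapezoidal AUC_0→3.75 (IV):
  [0→1]: (84.49+65.21)/2 × 1 = 74.85
  [1→1.5]: (65.21+57.29)/2 × 0.5 = 30.625
  [1.5→1.75]: (57.29+53.70)/2 × 0.25 = 13.87375
  [1.75→3.75]: (53.70+31.99)/2 × 2 = 85.69
  Sum = 205.03875 µg/mL·hr
IV tail: 31.99/0.259 = 123.514; AUC_iv,0→∞ = 205.03875 + 123.514 = 328.55275 µg/mL·hr
Trapezoidal AUC_0→15.5 (intramuscular injection):
  [0→1.5]: (0.00+34.79)/2 × 1.5 = 26.0925
  [1.5→2.5]: (34.79+37.63)/2 × 1 = 36.21
  [2.5→3.5]: (37.63+34.61)/2 × 1 = 36.12
  [3.5→9.5]: (34.61+9.50)/2 × 6 = 132.33
  [9.5→15.5]: (9.50+2.05)/2 × 6 = 34.65
  Sum = 265.4025 µg/mL·hr
intramuscular injection tail: 2.05/0.259 = 7.915; AUC_ev,0→∞ = 265.4025 + 7.915 = 273.3175 µg/mL·hr
F = (AUC_ev/D_ev)/(AUC_iv/D_iv) = (273.3175/20)/(328.55275/10) = 13.665875/32.855275 = 0.4159

F = 0.416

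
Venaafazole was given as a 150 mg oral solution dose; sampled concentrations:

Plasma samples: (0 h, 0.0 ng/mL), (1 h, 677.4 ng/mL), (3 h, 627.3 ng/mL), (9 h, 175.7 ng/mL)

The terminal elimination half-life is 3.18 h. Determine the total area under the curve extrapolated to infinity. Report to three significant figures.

AUC = 4860 ng/mL·h

Trapezoidal AUC_0→9:
  [0→1]: (0.0+677.4)/2 × 1 = 338.7
  [1→3]: (677.4+627.3)/2 × 2 = 1304.7
  [3→9]: (627.3+175.7)/2 × 6 = 2409.0
  Sum = 4052.4 ng/mL·h
k_e = ln2 / t½ = 0.693147 / 3.18 = 0.2180 h^-1
Extrapolated tail: C_last / k_e = 175.7 / 0.218 = 805.963
AUC_0→∞ = 4052.4 + 805.963 = 4858.363 ng/mL·h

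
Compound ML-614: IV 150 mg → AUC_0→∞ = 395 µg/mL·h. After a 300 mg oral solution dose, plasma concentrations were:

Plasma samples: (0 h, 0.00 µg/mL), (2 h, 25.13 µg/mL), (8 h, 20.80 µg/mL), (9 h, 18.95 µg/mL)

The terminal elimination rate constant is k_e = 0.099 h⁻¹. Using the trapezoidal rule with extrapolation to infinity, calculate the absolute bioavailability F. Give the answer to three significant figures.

F = 0.474

Trapezoidal AUC_0→9 (oral solution):
  [0→2]: (0.00+25.13)/2 × 2 = 25.13
  [2→8]: (25.13+20.80)/2 × 6 = 137.79
  [8→9]: (20.80+18.95)/2 × 1 = 19.875
  Sum = 182.795 µg/mL·h
Tail: C_last/k_e = 18.95/0.099 = 191.414
AUC_0→∞ (oral solution) = 182.795 + 191.414 = 374.209 µg/mL·h
F = (AUC_ev/D_ev)/(AUC_iv/D_iv) = (374.209/300)/(395/150) = 1.24736/2.63333 = 0.4737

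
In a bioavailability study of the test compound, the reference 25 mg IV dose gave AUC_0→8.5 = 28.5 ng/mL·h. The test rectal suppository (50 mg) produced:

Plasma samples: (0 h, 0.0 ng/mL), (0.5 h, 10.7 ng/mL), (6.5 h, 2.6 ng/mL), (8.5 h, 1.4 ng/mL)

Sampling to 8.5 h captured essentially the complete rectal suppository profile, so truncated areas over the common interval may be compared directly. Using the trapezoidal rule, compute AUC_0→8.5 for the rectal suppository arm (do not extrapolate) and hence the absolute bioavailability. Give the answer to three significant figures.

F = 0.817

Trapezoidal AUC_0→8.5 (rectal suppository):
  [0→0.5]: (0.0+10.7)/2 × 0.5 = 2.675
  [0.5→6.5]: (10.7+2.6)/2 × 6 = 39.9
  [6.5→8.5]: (2.6+1.4)/2 × 2 = 4.0
  Sum = 46.575 ng/mL·h
F = (AUC_ev/D_ev)/(AUC_iv/D_iv) = (46.575/50)/(28.5/25) = 0.9315/1.14 = 0.8171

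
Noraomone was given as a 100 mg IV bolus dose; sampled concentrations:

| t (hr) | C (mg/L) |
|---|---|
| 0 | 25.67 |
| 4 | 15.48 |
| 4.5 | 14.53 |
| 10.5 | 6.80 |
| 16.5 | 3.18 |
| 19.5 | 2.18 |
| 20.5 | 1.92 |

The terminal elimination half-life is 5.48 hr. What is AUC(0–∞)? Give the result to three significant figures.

AUC = 209 mg/L·hr

Trapezoidal AUC_0→20.5:
  [0→4]: (25.67+15.48)/2 × 4 = 82.3
  [4→4.5]: (15.48+14.53)/2 × 0.5 = 7.5025
  [4.5→10.5]: (14.53+6.80)/2 × 6 = 63.99
  [10.5→16.5]: (6.80+3.18)/2 × 6 = 29.94
  [16.5→19.5]: (3.18+2.18)/2 × 3 = 8.04
  [19.5→20.5]: (2.18+1.92)/2 × 1 = 2.05
  Sum = 193.8225 mg/L·hr
k_e = ln2 / t½ = 0.693147 / 5.48 = 0.1265 hr^-1
Extrapolated tail: C_last / k_e = 1.92 / 0.1265 = 15.178
AUC_0→∞ = 193.8225 + 15.178 = 209.0005 mg/L·hr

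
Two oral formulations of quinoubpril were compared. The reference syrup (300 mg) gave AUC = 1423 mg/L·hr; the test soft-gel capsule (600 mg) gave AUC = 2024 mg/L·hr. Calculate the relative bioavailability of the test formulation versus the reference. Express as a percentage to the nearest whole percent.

F_rel = (AUC_test/D_test) / (AUC_ref/D_ref)
      = (2024/600) / (1423/300)
      = 3.37333 / 4.74333 = 0.7112 = 71.12%

F_rel = 71%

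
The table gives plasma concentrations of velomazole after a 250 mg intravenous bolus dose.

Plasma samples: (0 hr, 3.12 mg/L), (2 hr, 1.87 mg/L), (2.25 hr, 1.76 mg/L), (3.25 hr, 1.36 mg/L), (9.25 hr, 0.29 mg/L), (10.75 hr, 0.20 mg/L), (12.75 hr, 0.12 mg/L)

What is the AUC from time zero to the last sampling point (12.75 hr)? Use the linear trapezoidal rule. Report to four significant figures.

AUC = 12.64 mg/L·hr

Trapezoidal AUC_0→12.75:
  [0→2]: (3.12+1.87)/2 × 2 = 4.99
  [2→2.25]: (1.87+1.76)/2 × 0.25 = 0.45375
  [2.25→3.25]: (1.76+1.36)/2 × 1 = 1.56
  [3.25→9.25]: (1.36+0.29)/2 × 6 = 4.95
  [9.25→10.75]: (0.29+0.20)/2 × 1.5 = 0.3675
  [10.75→12.75]: (0.20+0.12)/2 × 2 = 0.32
  Sum = 12.64125 mg/L·hr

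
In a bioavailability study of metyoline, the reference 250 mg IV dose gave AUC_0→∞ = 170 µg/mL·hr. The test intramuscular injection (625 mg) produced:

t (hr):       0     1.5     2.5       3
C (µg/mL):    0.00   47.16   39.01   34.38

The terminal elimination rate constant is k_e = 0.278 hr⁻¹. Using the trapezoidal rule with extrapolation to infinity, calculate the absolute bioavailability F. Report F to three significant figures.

F = 0.519

Trapezoidal AUC_0→3 (intramuscular injection):
  [0→1.5]: (0.00+47.16)/2 × 1.5 = 35.37
  [1.5→2.5]: (47.16+39.01)/2 × 1 = 43.085
  [2.5→3]: (39.01+34.38)/2 × 0.5 = 18.3475
  Sum = 96.8025 µg/mL·hr
Tail: C_last/k_e = 34.38/0.278 = 123.669
AUC_0→∞ (intramuscular injection) = 96.8025 + 123.669 = 220.4715 µg/mL·hr
F = (AUC_ev/D_ev)/(AUC_iv/D_iv) = (220.4715/625)/(170/250) = 0.3527544/0.68 = 0.5188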